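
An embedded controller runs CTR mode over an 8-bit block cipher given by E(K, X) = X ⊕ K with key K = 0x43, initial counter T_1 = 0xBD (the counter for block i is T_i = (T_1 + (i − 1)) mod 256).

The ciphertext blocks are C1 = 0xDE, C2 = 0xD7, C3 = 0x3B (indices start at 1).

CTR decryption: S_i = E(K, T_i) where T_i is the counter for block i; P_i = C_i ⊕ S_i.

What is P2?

P2: T = 0xBE, S = E(K, T) = 0xFD; 0xD7 ⊕ 0xFD = 0x2A.

P2 = 0x2A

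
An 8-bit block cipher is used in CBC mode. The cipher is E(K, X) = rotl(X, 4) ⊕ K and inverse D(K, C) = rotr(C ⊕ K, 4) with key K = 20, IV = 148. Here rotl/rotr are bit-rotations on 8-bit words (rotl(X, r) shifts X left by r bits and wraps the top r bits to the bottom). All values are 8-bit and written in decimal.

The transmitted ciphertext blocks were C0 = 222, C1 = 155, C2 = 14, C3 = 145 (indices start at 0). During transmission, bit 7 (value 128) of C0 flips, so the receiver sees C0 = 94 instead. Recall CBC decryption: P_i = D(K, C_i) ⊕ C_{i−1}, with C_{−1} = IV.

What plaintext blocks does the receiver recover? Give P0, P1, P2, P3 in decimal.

Only C0 changed, to 94. In CBC, a change in C_i garbles P_i and flips the same bit in P_{i+1}. Decrypting the received ciphertext:
P0: D(K, 94) = 164; 164 ⊕ 148 = 48.
P1: D(K, 155) = 248; 248 ⊕ 94 = 166.
P2: D(K, 14) = 161; 161 ⊕ 155 = 58.
P3: D(K, 145) = 88; 88 ⊕ 14 = 86.
Blocks that differ from the original plaintext: P0, P1.

P0 = 48, P1 = 166, P2 = 58, P3 = 86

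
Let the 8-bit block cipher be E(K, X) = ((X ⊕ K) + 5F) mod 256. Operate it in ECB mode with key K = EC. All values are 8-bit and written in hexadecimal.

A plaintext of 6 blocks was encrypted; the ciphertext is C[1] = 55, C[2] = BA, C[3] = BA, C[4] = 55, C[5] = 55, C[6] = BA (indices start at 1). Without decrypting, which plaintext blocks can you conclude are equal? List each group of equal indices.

P[1] = P[4] = P[5]; P[2] = P[3] = P[6]

ECB encrypts each block independently with the same key, so equal ciphertext blocks imply equal plaintext blocks.
C[1] = C[4] = C[5] = 55, so P[1] = P[4] = P[5].
C[2] = C[3] = C[6] = BA, so P[2] = P[3] = P[6].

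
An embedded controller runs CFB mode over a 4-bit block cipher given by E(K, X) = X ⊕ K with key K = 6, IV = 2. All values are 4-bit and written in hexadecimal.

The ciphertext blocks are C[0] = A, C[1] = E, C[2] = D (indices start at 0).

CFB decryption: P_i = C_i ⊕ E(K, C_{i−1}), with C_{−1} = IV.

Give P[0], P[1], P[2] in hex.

P[0] = E, P[1] = 2, P[2] = 5

P[0]: E(K, 2) = 4; A ⊕ 4 = E.
P[1]: E(K, A) = C; E ⊕ C = 2.
P[2]: E(K, E) = 8; D ⊕ 8 = 5.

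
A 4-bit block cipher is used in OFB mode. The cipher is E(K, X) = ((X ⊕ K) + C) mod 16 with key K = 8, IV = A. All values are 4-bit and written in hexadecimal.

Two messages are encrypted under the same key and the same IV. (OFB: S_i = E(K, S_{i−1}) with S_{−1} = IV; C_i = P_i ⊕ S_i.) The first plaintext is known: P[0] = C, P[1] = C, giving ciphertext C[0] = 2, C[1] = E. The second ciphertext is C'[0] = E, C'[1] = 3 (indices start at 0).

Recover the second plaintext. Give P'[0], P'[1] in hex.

P'[0] = 0, P'[1] = 1

In OFB with a reused IV, both messages share the same keystream S_i, so C_i ⊕ C'_i = P_i ⊕ P'_i and thus P'_i = P_i ⊕ C_i ⊕ C'_i.
P'[0]: C ⊕ 2 ⊕ E = 0.
P'[1]: C ⊕ E ⊕ 3 = 1.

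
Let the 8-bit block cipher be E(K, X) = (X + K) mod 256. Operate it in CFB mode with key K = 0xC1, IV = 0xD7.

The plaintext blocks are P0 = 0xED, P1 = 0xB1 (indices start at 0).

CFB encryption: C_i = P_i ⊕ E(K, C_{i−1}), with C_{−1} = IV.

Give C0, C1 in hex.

C0 = 0x75, C1 = 0x87

C0: E(K, 0xD7) = 0x98; 0xED ⊕ 0x98 = 0x75.
C1: E(K, 0x75) = 0x36; 0xB1 ⊕ 0x36 = 0x87.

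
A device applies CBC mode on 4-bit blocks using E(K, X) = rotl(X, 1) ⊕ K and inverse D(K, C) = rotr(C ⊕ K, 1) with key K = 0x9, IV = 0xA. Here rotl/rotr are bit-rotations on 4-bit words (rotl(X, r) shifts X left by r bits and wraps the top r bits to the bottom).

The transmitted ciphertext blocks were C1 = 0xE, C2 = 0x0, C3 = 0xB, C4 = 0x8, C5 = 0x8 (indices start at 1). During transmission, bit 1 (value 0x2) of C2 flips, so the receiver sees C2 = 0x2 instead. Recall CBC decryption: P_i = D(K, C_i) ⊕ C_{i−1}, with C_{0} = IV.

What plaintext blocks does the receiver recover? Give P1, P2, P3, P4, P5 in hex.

P1 = 0x1, P2 = 0x3, P3 = 0x3, P4 = 0x3, P5 = 0x0

Only C2 changed, to 0x2. In CBC, a change in C_i garbles P_i and flips the same bit in P_{i+1}. Decrypting the received ciphertext:
P1: D(K, 0xE) = 0xB; 0xB ⊕ 0xA = 0x1.
P2: D(K, 0x2) = 0xD; 0xD ⊕ 0xE = 0x3.
P3: D(K, 0xB) = 0x1; 0x1 ⊕ 0x2 = 0x3.
P4: D(K, 0x8) = 0x8; 0x8 ⊕ 0xB = 0x3.
P5: D(K, 0x8) = 0x8; 0x8 ⊕ 0x8 = 0x0.
Blocks that differ from the original plaintext: P2, P3.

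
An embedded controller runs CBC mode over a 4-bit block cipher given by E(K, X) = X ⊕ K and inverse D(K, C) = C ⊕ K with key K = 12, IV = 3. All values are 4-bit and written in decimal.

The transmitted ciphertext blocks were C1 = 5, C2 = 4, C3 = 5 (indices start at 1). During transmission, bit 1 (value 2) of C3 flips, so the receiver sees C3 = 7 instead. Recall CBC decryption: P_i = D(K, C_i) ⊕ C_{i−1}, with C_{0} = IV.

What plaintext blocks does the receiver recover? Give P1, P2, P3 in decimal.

P1 = 10, P2 = 13, P3 = 15

Only C3 changed, to 7. In CBC, a change in C_i garbles P_i and flips the same bit in P_{i+1}. Decrypting the received ciphertext:
P1: D(K, 5) = 9; 9 ⊕ 3 = 10.
P2: D(K, 4) = 8; 8 ⊕ 5 = 13.
P3: D(K, 7) = 11; 11 ⊕ 4 = 15.
Blocks that differ from the original plaintext: P3.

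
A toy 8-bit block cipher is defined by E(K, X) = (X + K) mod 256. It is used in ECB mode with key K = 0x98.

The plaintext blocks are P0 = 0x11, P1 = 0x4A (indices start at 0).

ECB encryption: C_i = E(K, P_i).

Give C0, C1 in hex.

C0: E(K, 0x11) = 0xA9.
C1: E(K, 0x4A) = 0xE2.

C0 = 0xA9, C1 = 0xE2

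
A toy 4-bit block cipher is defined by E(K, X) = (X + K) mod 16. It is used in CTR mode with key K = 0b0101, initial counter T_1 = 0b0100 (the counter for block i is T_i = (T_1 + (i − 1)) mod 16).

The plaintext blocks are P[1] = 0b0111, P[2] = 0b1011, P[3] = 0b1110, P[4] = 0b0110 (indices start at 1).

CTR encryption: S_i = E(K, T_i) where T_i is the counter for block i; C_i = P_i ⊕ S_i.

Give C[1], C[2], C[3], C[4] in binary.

C[1] = 0b1110, C[2] = 0b0001, C[3] = 0b0101, C[4] = 0b1010

C[1]: T = 0b0100, S = E(K, T) = 0b1001; 0b0111 ⊕ 0b1001 = 0b1110.
C[2]: T = 0b0101, S = E(K, T) = 0b1010; 0b1011 ⊕ 0b1010 = 0b0001.
C[3]: T = 0b0110, S = E(K, T) = 0b1011; 0b1110 ⊕ 0b1011 = 0b0101.
C[4]: T = 0b0111, S = E(K, T) = 0b1100; 0b0110 ⊕ 0b1100 = 0b1010.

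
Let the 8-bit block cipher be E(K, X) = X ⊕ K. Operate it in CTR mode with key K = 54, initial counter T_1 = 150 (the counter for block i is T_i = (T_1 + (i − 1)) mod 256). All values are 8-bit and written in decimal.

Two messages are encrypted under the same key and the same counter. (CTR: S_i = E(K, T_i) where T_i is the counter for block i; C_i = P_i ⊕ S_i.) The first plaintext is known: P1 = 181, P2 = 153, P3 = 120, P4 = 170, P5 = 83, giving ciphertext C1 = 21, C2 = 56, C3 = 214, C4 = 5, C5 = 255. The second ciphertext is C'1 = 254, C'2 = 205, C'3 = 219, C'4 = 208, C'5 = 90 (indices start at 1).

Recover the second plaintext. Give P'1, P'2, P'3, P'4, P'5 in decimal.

P'1 = 94, P'2 = 108, P'3 = 117, P'4 = 127, P'5 = 246

In CTR with a reused counter, both messages share the same keystream S_i, so C_i ⊕ C'_i = P_i ⊕ P'_i and thus P'_i = P_i ⊕ C_i ⊕ C'_i.
P'1: 181 ⊕ 21 ⊕ 254 = 94.
P'2: 153 ⊕ 56 ⊕ 205 = 108.
P'3: 120 ⊕ 214 ⊕ 219 = 117.
P'4: 170 ⊕ 5 ⊕ 208 = 127.
P'5: 83 ⊕ 255 ⊕ 90 = 246.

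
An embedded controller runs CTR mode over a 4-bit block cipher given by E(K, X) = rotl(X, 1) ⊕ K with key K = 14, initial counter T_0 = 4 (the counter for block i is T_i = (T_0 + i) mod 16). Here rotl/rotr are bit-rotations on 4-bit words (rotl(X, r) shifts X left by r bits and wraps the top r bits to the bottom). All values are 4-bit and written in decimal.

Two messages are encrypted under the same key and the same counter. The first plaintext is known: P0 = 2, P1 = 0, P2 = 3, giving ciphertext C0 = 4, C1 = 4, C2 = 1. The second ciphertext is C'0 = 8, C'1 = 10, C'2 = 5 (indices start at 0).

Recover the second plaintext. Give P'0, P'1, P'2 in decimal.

In CTR with a reused counter, both messages share the same keystream S_i, so C_i ⊕ C'_i = P_i ⊕ P'_i and thus P'_i = P_i ⊕ C_i ⊕ C'_i.
P'0: 2 ⊕ 4 ⊕ 8 = 14.
P'1: 0 ⊕ 4 ⊕ 10 = 14.
P'2: 3 ⊕ 1 ⊕ 5 = 7.

P'0 = 14, P'1 = 14, P'2 = 7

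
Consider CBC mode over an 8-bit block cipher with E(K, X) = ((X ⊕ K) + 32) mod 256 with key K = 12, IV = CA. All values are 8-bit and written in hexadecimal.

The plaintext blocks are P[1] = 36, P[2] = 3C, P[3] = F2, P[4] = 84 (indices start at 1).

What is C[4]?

C[4] = 76

CBC encryption: C_i = E(K, P_i ⊕ C_{i−1}), with C_{0} = IV.
C[1]: P[1] ⊕ CA = FC; E(K, FC) = 20.
C[2]: P[2] ⊕ 20 = 1C; E(K, 1C) = 40.
C[3]: P[3] ⊕ 40 = B2; E(K, B2) = D2.
C[4]: P[4] ⊕ D2 = 56; E(K, 56) = 76.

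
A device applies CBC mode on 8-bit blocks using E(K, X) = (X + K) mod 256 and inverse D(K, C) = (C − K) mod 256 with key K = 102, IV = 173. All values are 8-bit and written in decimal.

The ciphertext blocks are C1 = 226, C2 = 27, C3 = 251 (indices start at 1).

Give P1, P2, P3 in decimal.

CBC decryption: P_i = D(K, C_i) ⊕ C_{i−1}, with C_{0} = IV.
P1: D(K, 226) = 124; 124 ⊕ 173 = 209.
P2: D(K, 27) = 181; 181 ⊕ 226 = 87.
P3: D(K, 251) = 149; 149 ⊕ 27 = 142.

P1 = 209, P2 = 87, P3 = 142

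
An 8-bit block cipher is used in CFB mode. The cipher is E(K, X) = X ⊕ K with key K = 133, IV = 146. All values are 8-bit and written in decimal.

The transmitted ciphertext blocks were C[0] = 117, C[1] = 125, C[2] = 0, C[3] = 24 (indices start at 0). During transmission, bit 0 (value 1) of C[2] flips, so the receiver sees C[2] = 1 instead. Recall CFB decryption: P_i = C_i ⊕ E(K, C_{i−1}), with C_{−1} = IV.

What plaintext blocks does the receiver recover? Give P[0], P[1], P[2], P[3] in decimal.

Only C[2] changed, to 1. In CFB, a change in C_i flips the same bit in P_i and garbles P_{i+1}. Decrypting the received ciphertext:
P[0]: E(K, 146) = 23; 117 ⊕ 23 = 98.
P[1]: E(K, 117) = 240; 125 ⊕ 240 = 141.
P[2]: E(K, 125) = 248; 1 ⊕ 248 = 249.
P[3]: E(K, 1) = 132; 24 ⊕ 132 = 156.
Blocks that differ from the original plaintext: P[2], P[3].

P[0] = 98, P[1] = 141, P[2] = 249, P[3] = 156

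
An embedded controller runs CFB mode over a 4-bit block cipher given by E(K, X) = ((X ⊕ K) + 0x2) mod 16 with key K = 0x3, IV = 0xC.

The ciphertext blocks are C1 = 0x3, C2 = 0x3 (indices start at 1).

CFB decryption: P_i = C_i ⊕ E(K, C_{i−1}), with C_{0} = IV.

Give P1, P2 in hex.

P1: E(K, 0xC) = 0x1; 0x3 ⊕ 0x1 = 0x2.
P2: E(K, 0x3) = 0x2; 0x3 ⊕ 0x2 = 0x1.

P1 = 0x2, P2 = 0x1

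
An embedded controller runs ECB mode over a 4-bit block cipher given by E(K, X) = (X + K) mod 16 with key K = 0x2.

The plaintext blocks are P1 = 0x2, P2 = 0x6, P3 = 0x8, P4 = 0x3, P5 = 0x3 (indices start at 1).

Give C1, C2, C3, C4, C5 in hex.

ECB encryption: C_i = E(K, P_i).
C1: E(K, 0x2) = 0x4.
C2: E(K, 0x6) = 0x8.
C3: E(K, 0x8) = 0xA.
C4: E(K, 0x3) = 0x5.
C5: E(K, 0x3) = 0x5.

C1 = 0x4, C2 = 0x8, C3 = 0xA, C4 = 0x5, C5 = 0x5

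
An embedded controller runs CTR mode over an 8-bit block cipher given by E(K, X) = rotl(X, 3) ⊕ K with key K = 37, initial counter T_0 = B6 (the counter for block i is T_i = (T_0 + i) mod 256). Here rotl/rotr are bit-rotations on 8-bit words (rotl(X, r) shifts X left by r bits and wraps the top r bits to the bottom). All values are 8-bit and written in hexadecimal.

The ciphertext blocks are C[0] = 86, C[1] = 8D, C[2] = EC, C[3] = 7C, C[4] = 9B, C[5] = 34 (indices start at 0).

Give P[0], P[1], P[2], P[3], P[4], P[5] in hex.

CTR decryption: S_i = E(K, T_i) where T_i is the counter for block i; P_i = C_i ⊕ S_i.
P[0]: T = B6, S = E(K, T) = 82; 86 ⊕ 82 = 04.
P[1]: T = B7, S = E(K, T) = 8A; 8D ⊕ 8A = 07.
P[2]: T = B8, S = E(K, T) = F2; EC ⊕ F2 = 1E.
P[3]: T = B9, S = E(K, T) = FA; 7C ⊕ FA = 86.
P[4]: T = BA, S = E(K, T) = E2; 9B ⊕ E2 = 79.
P[5]: T = BB, S = E(K, T) = EA; 34 ⊕ EA = DE.

P[0] = 04, P[1] = 07, P[2] = 1E, P[3] = 86, P[4] = 79, P[5] = DE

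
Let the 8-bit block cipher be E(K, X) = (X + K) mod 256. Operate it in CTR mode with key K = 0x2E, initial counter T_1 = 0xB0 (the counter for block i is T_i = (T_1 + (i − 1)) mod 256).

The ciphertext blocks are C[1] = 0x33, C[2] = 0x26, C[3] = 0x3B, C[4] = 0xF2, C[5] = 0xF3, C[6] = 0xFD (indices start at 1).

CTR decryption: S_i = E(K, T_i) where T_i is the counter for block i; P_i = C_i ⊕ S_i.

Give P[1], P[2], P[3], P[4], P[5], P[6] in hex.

P[1]: T = 0xB0, S = E(K, T) = 0xDE; 0x33 ⊕ 0xDE = 0xED.
P[2]: T = 0xB1, S = E(K, T) = 0xDF; 0x26 ⊕ 0xDF = 0xF9.
P[3]: T = 0xB2, S = E(K, T) = 0xE0; 0x3B ⊕ 0xE0 = 0xDB.
P[4]: T = 0xB3, S = E(K, T) = 0xE1; 0xF2 ⊕ 0xE1 = 0x13.
P[5]: T = 0xB4, S = E(K, T) = 0xE2; 0xF3 ⊕ 0xE2 = 0x11.
P[6]: T = 0xB5, S = E(K, T) = 0xE3; 0xFD ⊕ 0xE3 = 0x1E.

P[1] = 0xED, P[2] = 0xF9, P[3] = 0xDB, P[4] = 0x13, P[5] = 0x11, P[6] = 0x1E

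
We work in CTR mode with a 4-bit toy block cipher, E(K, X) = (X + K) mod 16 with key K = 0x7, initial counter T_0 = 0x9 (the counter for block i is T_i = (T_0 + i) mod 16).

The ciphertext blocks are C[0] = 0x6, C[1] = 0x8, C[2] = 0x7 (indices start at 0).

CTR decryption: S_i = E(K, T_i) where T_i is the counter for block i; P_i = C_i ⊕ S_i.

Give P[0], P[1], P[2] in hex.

P[0]: T = 0x9, S = E(K, T) = 0x0; 0x6 ⊕ 0x0 = 0x6.
P[1]: T = 0xA, S = E(K, T) = 0x1; 0x8 ⊕ 0x1 = 0x9.
P[2]: T = 0xB, S = E(K, T) = 0x2; 0x7 ⊕ 0x2 = 0x5.

P[0] = 0x6, P[1] = 0x9, P[2] = 0x5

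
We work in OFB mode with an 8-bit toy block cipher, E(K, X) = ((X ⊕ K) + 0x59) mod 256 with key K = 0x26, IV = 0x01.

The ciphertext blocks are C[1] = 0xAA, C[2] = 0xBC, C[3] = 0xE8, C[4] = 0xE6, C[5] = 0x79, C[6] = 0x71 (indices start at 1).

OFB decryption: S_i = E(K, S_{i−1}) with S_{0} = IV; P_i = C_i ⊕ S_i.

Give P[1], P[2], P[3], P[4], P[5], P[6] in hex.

P[1]: S = E(K, 0x01) = 0x80; 0xAA ⊕ 0x80 = 0x2A.
P[2]: S = E(K, 0x80) = 0xFF; 0xBC ⊕ 0xFF = 0x43.
P[3]: S = E(K, 0xFF) = 0x32; 0xE8 ⊕ 0x32 = 0xDA.
P[4]: S = E(K, 0x32) = 0x6D; 0xE6 ⊕ 0x6D = 0x8B.
P[5]: S = E(K, 0x6D) = 0xA4; 0x79 ⊕ 0xA4 = 0xDD.
P[6]: S = E(K, 0xA4) = 0xDB; 0x71 ⊕ 0xDB = 0xAA.

P[1] = 0x2A, P[2] = 0x43, P[3] = 0xDA, P[4] = 0x8B, P[5] = 0xDD, P[6] = 0xAA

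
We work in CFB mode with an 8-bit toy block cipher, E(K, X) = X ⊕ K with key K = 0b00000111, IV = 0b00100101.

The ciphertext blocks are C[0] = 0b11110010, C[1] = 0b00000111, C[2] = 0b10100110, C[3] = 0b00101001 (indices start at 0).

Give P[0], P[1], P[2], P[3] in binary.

P[0] = 0b11010000, P[1] = 0b11110010, P[2] = 0b10100110, P[3] = 0b10001000

CFB decryption: P_i = C_i ⊕ E(K, C_{i−1}), with C_{−1} = IV.
P[0]: E(K, 0b00100101) = 0b00100010; 0b11110010 ⊕ 0b00100010 = 0b11010000.
P[1]: E(K, 0b11110010) = 0b11110101; 0b00000111 ⊕ 0b11110101 = 0b11110010.
P[2]: E(K, 0b00000111) = 0b00000000; 0b10100110 ⊕ 0b00000000 = 0b10100110.
P[3]: E(K, 0b10100110) = 0b10100001; 0b00101001 ⊕ 0b10100001 = 0b10001000.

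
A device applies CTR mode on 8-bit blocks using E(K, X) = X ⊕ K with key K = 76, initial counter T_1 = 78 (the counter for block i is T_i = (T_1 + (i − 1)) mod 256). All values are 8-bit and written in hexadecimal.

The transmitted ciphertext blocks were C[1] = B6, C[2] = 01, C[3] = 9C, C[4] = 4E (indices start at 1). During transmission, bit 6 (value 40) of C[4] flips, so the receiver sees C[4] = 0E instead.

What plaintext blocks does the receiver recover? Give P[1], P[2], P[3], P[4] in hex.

P[1] = B8, P[2] = 0E, P[3] = 90, P[4] = 03

CTR decryption: S_i = E(K, T_i) where T_i is the counter for block i; P_i = C_i ⊕ S_i.
Only C[4] changed, to 0E. In CTR, a change in C_i flips the same bit in P_i only; the keystream is unaffected. Decrypting the received ciphertext:
P[1]: T = 78, S = E(K, T) = 0E; B6 ⊕ 0E = B8.
P[2]: T = 79, S = E(K, T) = 0F; 01 ⊕ 0F = 0E.
P[3]: T = 7A, S = E(K, T) = 0C; 9C ⊕ 0C = 90.
P[4]: T = 7B, S = E(K, T) = 0D; 0E ⊕ 0D = 03.
Blocks that differ from the original plaintext: P[4].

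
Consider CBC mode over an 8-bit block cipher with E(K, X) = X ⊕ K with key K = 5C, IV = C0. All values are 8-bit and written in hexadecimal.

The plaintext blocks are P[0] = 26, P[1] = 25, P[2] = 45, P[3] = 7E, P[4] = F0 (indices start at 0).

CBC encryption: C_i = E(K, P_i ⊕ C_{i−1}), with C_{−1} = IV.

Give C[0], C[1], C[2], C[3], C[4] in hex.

C[0]: P[0] ⊕ C0 = E6; E(K, E6) = BA.
C[1]: P[1] ⊕ BA = 9F; E(K, 9F) = C3.
C[2]: P[2] ⊕ C3 = 86; E(K, 86) = DA.
C[3]: P[3] ⊕ DA = A4; E(K, A4) = F8.
C[4]: P[4] ⊕ F8 = 08; E(K, 08) = 54.

C[0] = BA, C[1] = C3, C[2] = DA, C[3] = F8, C[4] = 54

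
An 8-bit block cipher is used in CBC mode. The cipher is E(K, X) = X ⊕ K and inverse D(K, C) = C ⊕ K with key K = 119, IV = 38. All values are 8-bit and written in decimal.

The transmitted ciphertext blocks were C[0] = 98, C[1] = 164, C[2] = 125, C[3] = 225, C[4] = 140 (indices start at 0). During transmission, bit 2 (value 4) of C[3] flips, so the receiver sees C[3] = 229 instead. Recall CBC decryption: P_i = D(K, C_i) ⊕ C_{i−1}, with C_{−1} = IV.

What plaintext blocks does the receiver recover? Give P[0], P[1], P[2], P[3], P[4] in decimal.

Only C[3] changed, to 229. In CBC, a change in C_i garbles P_i and flips the same bit in P_{i+1}. Decrypting the received ciphertext:
P[0]: D(K, 98) = 21; 21 ⊕ 38 = 51.
P[1]: D(K, 164) = 211; 211 ⊕ 98 = 177.
P[2]: D(K, 125) = 10; 10 ⊕ 164 = 174.
P[3]: D(K, 229) = 146; 146 ⊕ 125 = 239.
P[4]: D(K, 140) = 251; 251 ⊕ 229 = 30.
Blocks that differ from the original plaintext: P[3], P[4].

P[0] = 51, P[1] = 177, P[2] = 174, P[3] = 239, P[4] = 30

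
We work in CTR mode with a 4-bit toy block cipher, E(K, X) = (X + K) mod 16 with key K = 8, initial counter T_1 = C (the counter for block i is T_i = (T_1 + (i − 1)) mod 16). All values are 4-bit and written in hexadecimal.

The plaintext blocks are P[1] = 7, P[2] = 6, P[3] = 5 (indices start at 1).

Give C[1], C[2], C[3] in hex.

C[1] = 3, C[2] = 3, C[3] = 3

CTR encryption: S_i = E(K, T_i) where T_i is the counter for block i; C_i = P_i ⊕ S_i.
C[1]: T = C, S = E(K, T) = 4; 7 ⊕ 4 = 3.
C[2]: T = D, S = E(K, T) = 5; 6 ⊕ 5 = 3.
C[3]: T = E, S = E(K, T) = 6; 5 ⊕ 6 = 3.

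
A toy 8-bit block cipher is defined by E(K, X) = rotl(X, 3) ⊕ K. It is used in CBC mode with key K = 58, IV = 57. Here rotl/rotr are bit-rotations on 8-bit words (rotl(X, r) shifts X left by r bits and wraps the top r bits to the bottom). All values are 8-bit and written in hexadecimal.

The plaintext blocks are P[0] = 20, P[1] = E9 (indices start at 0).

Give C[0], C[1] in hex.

C[0] = E3, C[1] = 08

CBC encryption: C_i = E(K, P_i ⊕ C_{i−1}), with C_{−1} = IV.
C[0]: P[0] ⊕ 57 = 77; E(K, 77) = E3.
C[1]: P[1] ⊕ E3 = 0A; E(K, 0A) = 08.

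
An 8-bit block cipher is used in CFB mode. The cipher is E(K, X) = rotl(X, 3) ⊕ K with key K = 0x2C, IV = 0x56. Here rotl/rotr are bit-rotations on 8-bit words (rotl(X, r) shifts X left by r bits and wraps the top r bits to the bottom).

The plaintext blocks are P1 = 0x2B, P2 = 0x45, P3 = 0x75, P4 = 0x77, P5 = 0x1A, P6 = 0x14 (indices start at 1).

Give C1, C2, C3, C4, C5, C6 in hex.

C1 = 0xB5, C2 = 0xC4, C3 = 0x7F, C4 = 0xA0, C5 = 0x33, C6 = 0xA1

CFB encryption: C_i = P_i ⊕ E(K, C_{i−1}), with C_{0} = IV.
C1: E(K, 0x56) = 0x9E; 0x2B ⊕ 0x9E = 0xB5.
C2: E(K, 0xB5) = 0x81; 0x45 ⊕ 0x81 = 0xC4.
C3: E(K, 0xC4) = 0x0A; 0x75 ⊕ 0x0A = 0x7F.
C4: E(K, 0x7F) = 0xD7; 0x77 ⊕ 0xD7 = 0xA0.
C5: E(K, 0xA0) = 0x29; 0x1A ⊕ 0x29 = 0x33.
C6: E(K, 0x33) = 0xB5; 0x14 ⊕ 0xB5 = 0xA1.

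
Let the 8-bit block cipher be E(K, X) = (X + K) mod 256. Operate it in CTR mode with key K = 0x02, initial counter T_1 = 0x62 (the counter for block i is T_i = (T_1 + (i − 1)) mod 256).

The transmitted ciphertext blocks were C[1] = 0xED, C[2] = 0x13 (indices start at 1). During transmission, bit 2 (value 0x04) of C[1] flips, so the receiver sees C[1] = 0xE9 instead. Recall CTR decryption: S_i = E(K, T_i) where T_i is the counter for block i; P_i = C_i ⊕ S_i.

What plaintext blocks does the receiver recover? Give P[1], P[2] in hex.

Only C[1] changed, to 0xE9. In CTR, a change in C_i flips the same bit in P_i only; the keystream is unaffected. Decrypting the received ciphertext:
P[1]: T = 0x62, S = E(K, T) = 0x64; 0xE9 ⊕ 0x64 = 0x8D.
P[2]: T = 0x63, S = E(K, T) = 0x65; 0x13 ⊕ 0x65 = 0x76.
Blocks that differ from the original plaintext: P[1].

P[1] = 0x8D, P[2] = 0x76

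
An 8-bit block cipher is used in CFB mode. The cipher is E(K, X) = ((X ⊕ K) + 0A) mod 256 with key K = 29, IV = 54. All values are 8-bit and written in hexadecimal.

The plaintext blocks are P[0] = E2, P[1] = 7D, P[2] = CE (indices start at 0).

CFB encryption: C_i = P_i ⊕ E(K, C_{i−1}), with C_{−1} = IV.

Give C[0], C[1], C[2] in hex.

C[0] = 65, C[1] = 2B, C[2] = C2

C[0]: E(K, 54) = 87; E2 ⊕ 87 = 65.
C[1]: E(K, 65) = 56; 7D ⊕ 56 = 2B.
C[2]: E(K, 2B) = 0C; CE ⊕ 0C = C2.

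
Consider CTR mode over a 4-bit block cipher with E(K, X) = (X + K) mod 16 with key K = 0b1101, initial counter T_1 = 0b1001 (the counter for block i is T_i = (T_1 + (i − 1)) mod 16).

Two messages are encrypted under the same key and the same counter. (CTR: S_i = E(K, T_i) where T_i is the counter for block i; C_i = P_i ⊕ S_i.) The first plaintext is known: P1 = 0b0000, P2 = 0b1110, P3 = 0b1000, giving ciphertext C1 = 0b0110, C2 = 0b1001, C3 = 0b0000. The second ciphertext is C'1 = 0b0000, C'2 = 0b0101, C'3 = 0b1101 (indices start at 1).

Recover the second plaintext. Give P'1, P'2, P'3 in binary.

In CTR with a reused counter, both messages share the same keystream S_i, so C_i ⊕ C'_i = P_i ⊕ P'_i and thus P'_i = P_i ⊕ C_i ⊕ C'_i.
P'1: 0b0000 ⊕ 0b0110 ⊕ 0b0000 = 0b0110.
P'2: 0b1110 ⊕ 0b1001 ⊕ 0b0101 = 0b0010.
P'3: 0b1000 ⊕ 0b0000 ⊕ 0b1101 = 0b0101.

P'1 = 0b0110, P'2 = 0b0010, P'3 = 0b0101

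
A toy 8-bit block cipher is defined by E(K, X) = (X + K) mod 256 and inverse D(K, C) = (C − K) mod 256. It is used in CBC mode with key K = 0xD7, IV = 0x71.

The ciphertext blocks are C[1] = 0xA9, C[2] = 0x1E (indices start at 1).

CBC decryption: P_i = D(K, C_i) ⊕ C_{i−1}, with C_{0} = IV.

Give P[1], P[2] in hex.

P[1] = 0xA3, P[2] = 0xEE

P[1]: D(K, 0xA9) = 0xD2; 0xD2 ⊕ 0x71 = 0xA3.
P[2]: D(K, 0x1E) = 0x47; 0x47 ⊕ 0xA9 = 0xEE.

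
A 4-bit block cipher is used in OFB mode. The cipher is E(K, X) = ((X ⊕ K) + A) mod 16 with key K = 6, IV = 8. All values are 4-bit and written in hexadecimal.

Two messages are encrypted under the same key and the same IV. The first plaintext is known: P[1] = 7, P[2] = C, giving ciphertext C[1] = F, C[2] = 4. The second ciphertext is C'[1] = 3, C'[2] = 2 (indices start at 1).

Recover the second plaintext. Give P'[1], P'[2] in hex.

P'[1] = B, P'[2] = A

In OFB with a reused IV, both messages share the same keystream S_i, so C_i ⊕ C'_i = P_i ⊕ P'_i and thus P'_i = P_i ⊕ C_i ⊕ C'_i.
P'[1]: 7 ⊕ F ⊕ 3 = B.
P'[2]: C ⊕ 4 ⊕ 2 = A.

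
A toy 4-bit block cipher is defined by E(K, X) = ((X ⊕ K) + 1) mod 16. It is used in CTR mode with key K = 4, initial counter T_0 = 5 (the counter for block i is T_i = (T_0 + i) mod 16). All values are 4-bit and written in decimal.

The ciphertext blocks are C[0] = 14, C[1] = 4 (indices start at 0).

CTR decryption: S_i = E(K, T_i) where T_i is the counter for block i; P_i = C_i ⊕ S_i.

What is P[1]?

P[1] = 7

P[1]: T = 6, S = E(K, T) = 3; 4 ⊕ 3 = 7.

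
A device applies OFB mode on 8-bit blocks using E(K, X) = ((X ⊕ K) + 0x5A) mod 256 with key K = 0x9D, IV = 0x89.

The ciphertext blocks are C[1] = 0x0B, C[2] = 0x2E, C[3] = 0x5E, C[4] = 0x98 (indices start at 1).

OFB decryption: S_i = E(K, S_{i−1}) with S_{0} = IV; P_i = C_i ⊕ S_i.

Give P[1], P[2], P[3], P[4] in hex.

P[1] = 0x65, P[2] = 0x63, P[3] = 0x74, P[4] = 0x89

P[1]: S = E(K, 0x89) = 0x6E; 0x0B ⊕ 0x6E = 0x65.
P[2]: S = E(K, 0x6E) = 0x4D; 0x2E ⊕ 0x4D = 0x63.
P[3]: S = E(K, 0x4D) = 0x2A; 0x5E ⊕ 0x2A = 0x74.
P[4]: S = E(K, 0x2A) = 0x11; 0x98 ⊕ 0x11 = 0x89.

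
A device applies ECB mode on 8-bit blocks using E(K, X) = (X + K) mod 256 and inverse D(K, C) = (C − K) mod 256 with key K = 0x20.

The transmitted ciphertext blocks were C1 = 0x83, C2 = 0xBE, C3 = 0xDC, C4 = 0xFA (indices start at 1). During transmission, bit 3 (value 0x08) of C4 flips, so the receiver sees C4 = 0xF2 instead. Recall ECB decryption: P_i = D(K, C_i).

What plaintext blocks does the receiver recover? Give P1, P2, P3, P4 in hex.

P1 = 0x63, P2 = 0x9E, P3 = 0xBC, P4 = 0xD2

Only C4 changed, to 0xF2. In ECB, a change in C_i affects only P_i. Decrypting the received ciphertext:
P1: D(K, 0x83) = 0x63.
P2: D(K, 0xBE) = 0x9E.
P3: D(K, 0xDC) = 0xBC.
P4: D(K, 0xF2) = 0xD2.
Blocks that differ from the original plaintext: P4.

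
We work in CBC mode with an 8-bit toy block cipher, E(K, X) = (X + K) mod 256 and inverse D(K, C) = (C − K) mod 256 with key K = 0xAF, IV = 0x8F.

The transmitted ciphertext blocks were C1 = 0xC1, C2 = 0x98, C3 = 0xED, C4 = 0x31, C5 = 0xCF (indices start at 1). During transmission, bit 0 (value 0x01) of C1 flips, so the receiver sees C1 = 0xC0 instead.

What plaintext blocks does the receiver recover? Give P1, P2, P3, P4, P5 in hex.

P1 = 0x9E, P2 = 0x29, P3 = 0xA6, P4 = 0x6F, P5 = 0x11

CBC decryption: P_i = D(K, C_i) ⊕ C_{i−1}, with C_{0} = IV.
Only C1 changed, to 0xC0. In CBC, a change in C_i garbles P_i and flips the same bit in P_{i+1}. Decrypting the received ciphertext:
P1: D(K, 0xC0) = 0x11; 0x11 ⊕ 0x8F = 0x9E.
P2: D(K, 0x98) = 0xE9; 0xE9 ⊕ 0xC0 = 0x29.
P3: D(K, 0xED) = 0x3E; 0x3E ⊕ 0x98 = 0xA6.
P4: D(K, 0x31) = 0x82; 0x82 ⊕ 0xED = 0x6F.
P5: D(K, 0xCF) = 0x20; 0x20 ⊕ 0x31 = 0x11.
Blocks that differ from the original plaintext: P1, P2.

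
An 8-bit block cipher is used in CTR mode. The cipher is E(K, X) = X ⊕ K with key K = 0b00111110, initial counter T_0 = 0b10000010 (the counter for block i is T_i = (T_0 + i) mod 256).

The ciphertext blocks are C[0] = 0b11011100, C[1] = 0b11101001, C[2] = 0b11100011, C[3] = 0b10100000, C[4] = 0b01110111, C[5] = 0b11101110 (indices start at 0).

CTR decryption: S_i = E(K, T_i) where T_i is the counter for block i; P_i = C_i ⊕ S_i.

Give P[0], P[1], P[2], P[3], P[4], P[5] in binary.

P[0] = 0b01100000, P[1] = 0b01010100, P[2] = 0b01011001, P[3] = 0b00011011, P[4] = 0b11001111, P[5] = 0b01010111

P[0]: T = 0b10000010, S = E(K, T) = 0b10111100; 0b11011100 ⊕ 0b10111100 = 0b01100000.
P[1]: T = 0b10000011, S = E(K, T) = 0b10111101; 0b11101001 ⊕ 0b10111101 = 0b01010100.
P[2]: T = 0b10000100, S = E(K, T) = 0b10111010; 0b11100011 ⊕ 0b10111010 = 0b01011001.
P[3]: T = 0b10000101, S = E(K, T) = 0b10111011; 0b10100000 ⊕ 0b10111011 = 0b00011011.
P[4]: T = 0b10000110, S = E(K, T) = 0b10111000; 0b01110111 ⊕ 0b10111000 = 0b11001111.
P[5]: T = 0b10000111, S = E(K, T) = 0b10111001; 0b11101110 ⊕ 0b10111001 = 0b01010111.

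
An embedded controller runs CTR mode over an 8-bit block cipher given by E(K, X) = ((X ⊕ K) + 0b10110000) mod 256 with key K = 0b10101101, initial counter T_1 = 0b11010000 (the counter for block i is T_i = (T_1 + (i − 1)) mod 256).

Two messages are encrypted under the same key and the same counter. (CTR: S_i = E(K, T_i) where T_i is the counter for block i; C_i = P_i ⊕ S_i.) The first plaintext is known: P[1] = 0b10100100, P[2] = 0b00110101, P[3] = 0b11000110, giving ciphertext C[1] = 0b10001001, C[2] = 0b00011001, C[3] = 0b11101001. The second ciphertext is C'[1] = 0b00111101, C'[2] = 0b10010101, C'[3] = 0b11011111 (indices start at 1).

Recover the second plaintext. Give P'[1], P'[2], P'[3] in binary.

P'[1] = 0b00010000, P'[2] = 0b10111001, P'[3] = 0b11110000

In CTR with a reused counter, both messages share the same keystream S_i, so C_i ⊕ C'_i = P_i ⊕ P'_i and thus P'_i = P_i ⊕ C_i ⊕ C'_i.
P'[1]: 0b10100100 ⊕ 0b10001001 ⊕ 0b00111101 = 0b00010000.
P'[2]: 0b00110101 ⊕ 0b00011001 ⊕ 0b10010101 = 0b10111001.
P'[3]: 0b11000110 ⊕ 0b11101001 ⊕ 0b11011111 = 0b11110000.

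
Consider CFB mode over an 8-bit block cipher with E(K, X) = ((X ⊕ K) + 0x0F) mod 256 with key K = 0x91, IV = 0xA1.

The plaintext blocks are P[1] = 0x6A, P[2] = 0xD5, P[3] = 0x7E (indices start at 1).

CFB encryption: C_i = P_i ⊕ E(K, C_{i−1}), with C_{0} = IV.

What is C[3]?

C[3] = 0xD8

C[1]: E(K, 0xA1) = 0x3F; 0x6A ⊕ 0x3F = 0x55.
C[2]: E(K, 0x55) = 0xD3; 0xD5 ⊕ 0xD3 = 0x06.
C[3]: E(K, 0x06) = 0xA6; 0x7E ⊕ 0xA6 = 0xD8.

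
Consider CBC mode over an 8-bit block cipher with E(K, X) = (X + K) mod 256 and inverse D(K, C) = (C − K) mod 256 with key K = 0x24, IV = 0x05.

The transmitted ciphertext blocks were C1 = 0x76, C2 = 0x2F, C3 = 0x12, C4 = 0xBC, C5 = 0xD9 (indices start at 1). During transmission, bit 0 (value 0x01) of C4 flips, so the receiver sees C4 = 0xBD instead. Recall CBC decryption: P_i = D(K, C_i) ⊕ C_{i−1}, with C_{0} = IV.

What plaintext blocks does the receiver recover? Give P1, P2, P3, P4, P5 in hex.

P1 = 0x57, P2 = 0x7D, P3 = 0xC1, P4 = 0x8B, P5 = 0x08

Only C4 changed, to 0xBD. In CBC, a change in C_i garbles P_i and flips the same bit in P_{i+1}. Decrypting the received ciphertext:
P1: D(K, 0x76) = 0x52; 0x52 ⊕ 0x05 = 0x57.
P2: D(K, 0x2F) = 0x0B; 0x0B ⊕ 0x76 = 0x7D.
P3: D(K, 0x12) = 0xEE; 0xEE ⊕ 0x2F = 0xC1.
P4: D(K, 0xBD) = 0x99; 0x99 ⊕ 0x12 = 0x8B.
P5: D(K, 0xD9) = 0xB5; 0xB5 ⊕ 0xBD = 0x08.
Blocks that differ from the original plaintext: P4, P5.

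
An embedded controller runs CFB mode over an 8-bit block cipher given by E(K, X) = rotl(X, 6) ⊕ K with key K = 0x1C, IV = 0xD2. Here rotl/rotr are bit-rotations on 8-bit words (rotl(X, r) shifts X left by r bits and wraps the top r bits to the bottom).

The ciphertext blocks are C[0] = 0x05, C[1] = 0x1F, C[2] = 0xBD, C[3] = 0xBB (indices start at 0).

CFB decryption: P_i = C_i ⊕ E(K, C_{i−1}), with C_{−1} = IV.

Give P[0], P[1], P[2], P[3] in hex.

P[0] = 0xAD, P[1] = 0x42, P[2] = 0x66, P[3] = 0xC8

P[0]: E(K, 0xD2) = 0xA8; 0x05 ⊕ 0xA8 = 0xAD.
P[1]: E(K, 0x05) = 0x5D; 0x1F ⊕ 0x5D = 0x42.
P[2]: E(K, 0x1F) = 0xDB; 0xBD ⊕ 0xDB = 0x66.
P[3]: E(K, 0xBD) = 0x73; 0xBB ⊕ 0x73 = 0xC8.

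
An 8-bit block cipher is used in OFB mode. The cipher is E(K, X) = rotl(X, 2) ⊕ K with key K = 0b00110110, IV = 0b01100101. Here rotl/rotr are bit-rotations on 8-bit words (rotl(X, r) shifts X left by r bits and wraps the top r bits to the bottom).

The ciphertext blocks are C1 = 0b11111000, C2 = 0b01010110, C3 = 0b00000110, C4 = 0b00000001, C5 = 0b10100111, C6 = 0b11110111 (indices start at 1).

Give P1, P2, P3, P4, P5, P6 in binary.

OFB decryption: S_i = E(K, S_{i−1}) with S_{0} = IV; P_i = C_i ⊕ S_i.
P1: S = E(K, 0b01100101) = 0b10100011; 0b11111000 ⊕ 0b10100011 = 0b01011011.
P2: S = E(K, 0b10100011) = 0b10111000; 0b01010110 ⊕ 0b10111000 = 0b11101110.
P3: S = E(K, 0b10111000) = 0b11010100; 0b00000110 ⊕ 0b11010100 = 0b11010010.
P4: S = E(K, 0b11010100) = 0b01100101; 0b00000001 ⊕ 0b01100101 = 0b01100100.
P5: S = E(K, 0b01100101) = 0b10100011; 0b10100111 ⊕ 0b10100011 = 0b00000100.
P6: S = E(K, 0b10100011) = 0b10111000; 0b11110111 ⊕ 0b10111000 = 0b01001111.

P1 = 0b01011011, P2 = 0b11101110, P3 = 0b11010010, P4 = 0b01100100, P5 = 0b00000100, P6 = 0b01001111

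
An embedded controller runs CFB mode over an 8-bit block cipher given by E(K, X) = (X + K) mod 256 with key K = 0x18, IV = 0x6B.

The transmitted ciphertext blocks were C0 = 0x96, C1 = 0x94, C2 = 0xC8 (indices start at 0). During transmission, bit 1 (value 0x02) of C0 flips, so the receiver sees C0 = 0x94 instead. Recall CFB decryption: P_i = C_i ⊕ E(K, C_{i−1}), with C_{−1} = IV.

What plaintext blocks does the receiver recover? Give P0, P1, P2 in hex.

Only C0 changed, to 0x94. In CFB, a change in C_i flips the same bit in P_i and garbles P_{i+1}. Decrypting the received ciphertext:
P0: E(K, 0x6B) = 0x83; 0x94 ⊕ 0x83 = 0x17.
P1: E(K, 0x94) = 0xAC; 0x94 ⊕ 0xAC = 0x38.
P2: E(K, 0x94) = 0xAC; 0xC8 ⊕ 0xAC = 0x64.
Blocks that differ from the original plaintext: P0, P1.

P0 = 0x17, P1 = 0x38, P2 = 0x64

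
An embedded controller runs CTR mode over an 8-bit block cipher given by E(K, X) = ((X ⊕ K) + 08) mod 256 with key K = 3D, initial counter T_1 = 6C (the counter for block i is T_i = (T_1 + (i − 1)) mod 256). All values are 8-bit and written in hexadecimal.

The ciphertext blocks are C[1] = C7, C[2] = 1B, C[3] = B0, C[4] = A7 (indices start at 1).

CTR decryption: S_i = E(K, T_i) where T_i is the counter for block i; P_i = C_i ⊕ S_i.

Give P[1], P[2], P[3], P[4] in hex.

P[1] = 9E, P[2] = 43, P[3] = EB, P[4] = FD

P[1]: T = 6C, S = E(K, T) = 59; C7 ⊕ 59 = 9E.
P[2]: T = 6D, S = E(K, T) = 58; 1B ⊕ 58 = 43.
P[3]: T = 6E, S = E(K, T) = 5B; B0 ⊕ 5B = EB.
P[4]: T = 6F, S = E(K, T) = 5A; A7 ⊕ 5A = FD.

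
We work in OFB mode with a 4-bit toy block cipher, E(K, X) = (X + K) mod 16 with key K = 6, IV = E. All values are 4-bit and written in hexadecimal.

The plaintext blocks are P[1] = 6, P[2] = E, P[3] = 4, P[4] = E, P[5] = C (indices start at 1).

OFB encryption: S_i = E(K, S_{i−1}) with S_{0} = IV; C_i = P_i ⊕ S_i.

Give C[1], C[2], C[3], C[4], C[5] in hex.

C[1]: S = E(K, E) = 4; 6 ⊕ 4 = 2.
C[2]: S = E(K, 4) = A; E ⊕ A = 4.
C[3]: S = E(K, A) = 0; 4 ⊕ 0 = 4.
C[4]: S = E(K, 0) = 6; E ⊕ 6 = 8.
C[5]: S = E(K, 6) = C; C ⊕ C = 0.

C[1] = 2, C[2] = 4, C[3] = 4, C[4] = 8, C[5] = 0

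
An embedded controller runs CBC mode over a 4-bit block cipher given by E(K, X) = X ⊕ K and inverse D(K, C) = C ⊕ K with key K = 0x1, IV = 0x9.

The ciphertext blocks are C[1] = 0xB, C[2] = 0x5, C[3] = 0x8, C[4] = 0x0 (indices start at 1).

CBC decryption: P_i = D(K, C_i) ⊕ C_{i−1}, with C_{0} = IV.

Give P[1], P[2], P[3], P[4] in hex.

P[1] = 0x3, P[2] = 0xF, P[3] = 0xC, P[4] = 0x9

P[1]: D(K, 0xB) = 0xA; 0xA ⊕ 0x9 = 0x3.
P[2]: D(K, 0x5) = 0x4; 0x4 ⊕ 0xB = 0xF.
P[3]: D(K, 0x8) = 0x9; 0x9 ⊕ 0x5 = 0xC.
P[4]: D(K, 0x0) = 0x1; 0x1 ⊕ 0x8 = 0x9.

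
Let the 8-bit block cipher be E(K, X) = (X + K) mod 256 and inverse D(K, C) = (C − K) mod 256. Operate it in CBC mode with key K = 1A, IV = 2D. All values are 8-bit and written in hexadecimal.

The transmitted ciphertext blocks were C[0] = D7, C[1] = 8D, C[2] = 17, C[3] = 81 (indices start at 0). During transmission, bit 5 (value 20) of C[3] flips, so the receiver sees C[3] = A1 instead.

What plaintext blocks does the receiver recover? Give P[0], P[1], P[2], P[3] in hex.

CBC decryption: P_i = D(K, C_i) ⊕ C_{i−1}, with C_{−1} = IV.
Only C[3] changed, to A1. In CBC, a change in C_i garbles P_i and flips the same bit in P_{i+1}. Decrypting the received ciphertext:
P[0]: D(K, D7) = BD; BD ⊕ 2D = 90.
P[1]: D(K, 8D) = 73; 73 ⊕ D7 = A4.
P[2]: D(K, 17) = FD; FD ⊕ 8D = 70.
P[3]: D(K, A1) = 87; 87 ⊕ 17 = 90.
Blocks that differ from the original plaintext: P[3].

P[0] = 90, P[1] = A4, P[2] = 70, P[3] = 90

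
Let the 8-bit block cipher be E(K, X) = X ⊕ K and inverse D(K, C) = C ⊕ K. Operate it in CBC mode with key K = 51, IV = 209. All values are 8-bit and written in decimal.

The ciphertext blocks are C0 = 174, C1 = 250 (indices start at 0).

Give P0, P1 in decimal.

P0 = 76, P1 = 103

CBC decryption: P_i = D(K, C_i) ⊕ C_{i−1}, with C_{−1} = IV.
P0: D(K, 174) = 157; 157 ⊕ 209 = 76.
P1: D(K, 250) = 201; 201 ⊕ 174 = 103.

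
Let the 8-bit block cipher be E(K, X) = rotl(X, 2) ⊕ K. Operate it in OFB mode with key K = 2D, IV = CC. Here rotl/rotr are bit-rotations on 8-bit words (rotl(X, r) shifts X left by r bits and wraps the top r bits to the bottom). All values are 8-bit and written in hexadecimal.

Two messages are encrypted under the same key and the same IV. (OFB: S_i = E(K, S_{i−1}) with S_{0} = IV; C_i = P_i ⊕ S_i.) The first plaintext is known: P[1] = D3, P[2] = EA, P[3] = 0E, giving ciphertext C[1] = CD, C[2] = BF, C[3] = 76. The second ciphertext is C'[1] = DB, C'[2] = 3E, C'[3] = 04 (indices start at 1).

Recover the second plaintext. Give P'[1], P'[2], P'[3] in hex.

P'[1] = C5, P'[2] = 6B, P'[3] = 7C

In OFB with a reused IV, both messages share the same keystream S_i, so C_i ⊕ C'_i = P_i ⊕ P'_i and thus P'_i = P_i ⊕ C_i ⊕ C'_i.
P'[1]: D3 ⊕ CD ⊕ DB = C5.
P'[2]: EA ⊕ BF ⊕ 3E = 6B.
P'[3]: 0E ⊕ 76 ⊕ 04 = 7C.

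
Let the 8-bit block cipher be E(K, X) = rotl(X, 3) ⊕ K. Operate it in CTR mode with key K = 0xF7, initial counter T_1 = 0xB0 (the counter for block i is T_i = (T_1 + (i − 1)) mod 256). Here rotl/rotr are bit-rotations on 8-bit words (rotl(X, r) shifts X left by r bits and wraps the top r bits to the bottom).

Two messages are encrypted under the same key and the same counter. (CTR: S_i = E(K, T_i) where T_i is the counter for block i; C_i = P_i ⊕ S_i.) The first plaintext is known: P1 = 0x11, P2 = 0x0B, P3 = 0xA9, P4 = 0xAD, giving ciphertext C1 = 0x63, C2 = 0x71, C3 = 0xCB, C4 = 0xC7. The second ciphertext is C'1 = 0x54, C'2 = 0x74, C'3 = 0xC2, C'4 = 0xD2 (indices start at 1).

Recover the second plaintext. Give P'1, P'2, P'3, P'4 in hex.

In CTR with a reused counter, both messages share the same keystream S_i, so C_i ⊕ C'_i = P_i ⊕ P'_i and thus P'_i = P_i ⊕ C_i ⊕ C'_i.
P'1: 0x11 ⊕ 0x63 ⊕ 0x54 = 0x26.
P'2: 0x0B ⊕ 0x71 ⊕ 0x74 = 0x0E.
P'3: 0xA9 ⊕ 0xCB ⊕ 0xC2 = 0xA0.
P'4: 0xAD ⊕ 0xC7 ⊕ 0xD2 = 0xB8.

P'1 = 0x26, P'2 = 0x0E, P'3 = 0xA0, P'4 = 0xB8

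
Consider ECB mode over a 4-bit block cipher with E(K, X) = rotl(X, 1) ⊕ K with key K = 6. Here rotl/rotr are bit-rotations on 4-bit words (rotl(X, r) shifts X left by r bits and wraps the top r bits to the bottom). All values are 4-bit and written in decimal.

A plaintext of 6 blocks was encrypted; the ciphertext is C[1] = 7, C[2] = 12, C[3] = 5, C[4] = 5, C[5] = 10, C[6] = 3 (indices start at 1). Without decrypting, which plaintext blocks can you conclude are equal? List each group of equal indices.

ECB encrypts each block independently with the same key, so equal ciphertext blocks imply equal plaintext blocks.
C[3] = C[4] = 5, so P[3] = P[4].

P[3] = P[4]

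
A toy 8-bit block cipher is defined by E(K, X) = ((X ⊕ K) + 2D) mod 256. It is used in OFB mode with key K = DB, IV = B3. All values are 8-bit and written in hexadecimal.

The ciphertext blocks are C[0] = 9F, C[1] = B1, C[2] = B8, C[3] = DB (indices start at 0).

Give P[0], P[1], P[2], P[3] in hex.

P[0] = 0A, P[1] = CA, P[2] = 75, P[3] = 98

OFB decryption: S_i = E(K, S_{i−1}) with S_{−1} = IV; P_i = C_i ⊕ S_i.
P[0]: S = E(K, B3) = 95; 9F ⊕ 95 = 0A.
P[1]: S = E(K, 95) = 7B; B1 ⊕ 7B = CA.
P[2]: S = E(K, 7B) = CD; B8 ⊕ CD = 75.
P[3]: S = E(K, CD) = 43; DB ⊕ 43 = 98.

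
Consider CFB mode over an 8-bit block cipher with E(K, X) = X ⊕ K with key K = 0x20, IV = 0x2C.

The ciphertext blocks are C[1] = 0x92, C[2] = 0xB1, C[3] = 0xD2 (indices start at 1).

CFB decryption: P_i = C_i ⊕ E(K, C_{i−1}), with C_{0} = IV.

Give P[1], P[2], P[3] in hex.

P[1] = 0x9E, P[2] = 0x03, P[3] = 0x43

P[1]: E(K, 0x2C) = 0x0C; 0x92 ⊕ 0x0C = 0x9E.
P[2]: E(K, 0x92) = 0xB2; 0xB1 ⊕ 0xB2 = 0x03.
P[3]: E(K, 0xB1) = 0x91; 0xD2 ⊕ 0x91 = 0x43.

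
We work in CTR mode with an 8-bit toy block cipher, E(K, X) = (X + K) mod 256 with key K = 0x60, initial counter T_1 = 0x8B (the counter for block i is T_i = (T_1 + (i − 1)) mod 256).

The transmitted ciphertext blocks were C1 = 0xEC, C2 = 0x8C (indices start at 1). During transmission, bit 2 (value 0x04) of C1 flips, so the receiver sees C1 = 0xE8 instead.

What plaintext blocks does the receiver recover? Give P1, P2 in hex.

P1 = 0x03, P2 = 0x60

CTR decryption: S_i = E(K, T_i) where T_i is the counter for block i; P_i = C_i ⊕ S_i.
Only C1 changed, to 0xE8. In CTR, a change in C_i flips the same bit in P_i only; the keystream is unaffected. Decrypting the received ciphertext:
P1: T = 0x8B, S = E(K, T) = 0xEB; 0xE8 ⊕ 0xEB = 0x03.
P2: T = 0x8C, S = E(K, T) = 0xEC; 0x8C ⊕ 0xEC = 0x60.
Blocks that differ from the original plaintext: P1.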